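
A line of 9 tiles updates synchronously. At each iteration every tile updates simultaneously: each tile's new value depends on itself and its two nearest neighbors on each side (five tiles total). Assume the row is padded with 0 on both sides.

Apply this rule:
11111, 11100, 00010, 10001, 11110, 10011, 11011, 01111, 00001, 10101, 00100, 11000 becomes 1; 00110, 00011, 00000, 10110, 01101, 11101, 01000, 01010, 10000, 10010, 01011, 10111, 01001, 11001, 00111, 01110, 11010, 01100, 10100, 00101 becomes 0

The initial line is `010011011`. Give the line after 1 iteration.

110100100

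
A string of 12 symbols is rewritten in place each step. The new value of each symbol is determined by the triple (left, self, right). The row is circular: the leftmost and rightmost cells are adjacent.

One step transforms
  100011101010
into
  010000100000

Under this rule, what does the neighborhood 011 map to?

At position 4 the neighborhood is 011; the next row has 0 there.

0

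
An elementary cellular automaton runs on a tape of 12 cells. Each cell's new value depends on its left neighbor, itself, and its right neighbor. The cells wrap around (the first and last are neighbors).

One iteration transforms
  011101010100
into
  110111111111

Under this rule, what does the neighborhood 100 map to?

At position 10 the neighborhood is 100; the next row has 1 there.

1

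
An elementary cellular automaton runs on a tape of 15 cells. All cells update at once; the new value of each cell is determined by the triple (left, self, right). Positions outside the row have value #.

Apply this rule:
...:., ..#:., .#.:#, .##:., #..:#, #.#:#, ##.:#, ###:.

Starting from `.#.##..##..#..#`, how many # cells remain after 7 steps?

8

step 1: ###.##..##.##..
step 2: ..##.##..##.##.
step 3: #..##.##..##.##
step 4: ##..##.##..##..
step 5: .##..##.##..##.
step 6: #.##..##.##..##
step 7: ##.##..##.##...
count of #: 8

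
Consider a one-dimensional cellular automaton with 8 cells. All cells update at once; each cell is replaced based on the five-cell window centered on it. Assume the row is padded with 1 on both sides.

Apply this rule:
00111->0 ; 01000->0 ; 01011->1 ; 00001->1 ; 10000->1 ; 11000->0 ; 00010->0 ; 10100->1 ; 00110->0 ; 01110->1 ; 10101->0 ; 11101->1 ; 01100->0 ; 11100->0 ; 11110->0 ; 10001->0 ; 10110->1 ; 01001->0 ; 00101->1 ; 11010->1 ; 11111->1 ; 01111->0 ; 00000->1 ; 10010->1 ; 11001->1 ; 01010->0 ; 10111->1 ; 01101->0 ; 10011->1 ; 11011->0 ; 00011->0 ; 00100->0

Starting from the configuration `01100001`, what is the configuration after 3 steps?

step 1: 01001100
step 2: 11010011
step 3: 01110100

01110100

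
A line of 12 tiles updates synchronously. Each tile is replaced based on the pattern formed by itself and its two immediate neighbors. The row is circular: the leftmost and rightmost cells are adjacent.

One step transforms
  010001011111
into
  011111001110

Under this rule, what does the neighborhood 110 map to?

At position 11 the neighborhood is 110; the next row has 0 there.

0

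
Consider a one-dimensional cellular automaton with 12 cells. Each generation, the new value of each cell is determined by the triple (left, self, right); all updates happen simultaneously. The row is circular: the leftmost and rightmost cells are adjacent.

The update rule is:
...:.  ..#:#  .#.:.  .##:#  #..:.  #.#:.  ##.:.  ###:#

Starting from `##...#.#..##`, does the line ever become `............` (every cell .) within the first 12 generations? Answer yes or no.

#...#....###
...#....####
..#....####.
.#....####..
#....####...
....####...#
...####...#.
..####...#..
.####...#...
####...#....
###...#....#
##...#....##
generation 12 is ##...#....##, still not uniform .

no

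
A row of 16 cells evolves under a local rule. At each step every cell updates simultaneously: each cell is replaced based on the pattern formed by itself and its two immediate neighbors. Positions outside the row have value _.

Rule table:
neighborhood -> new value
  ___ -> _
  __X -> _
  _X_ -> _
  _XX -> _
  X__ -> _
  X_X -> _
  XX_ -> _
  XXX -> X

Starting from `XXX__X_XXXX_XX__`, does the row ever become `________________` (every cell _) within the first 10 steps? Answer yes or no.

_X______XX______
________________
all cells are _ at step 2

yes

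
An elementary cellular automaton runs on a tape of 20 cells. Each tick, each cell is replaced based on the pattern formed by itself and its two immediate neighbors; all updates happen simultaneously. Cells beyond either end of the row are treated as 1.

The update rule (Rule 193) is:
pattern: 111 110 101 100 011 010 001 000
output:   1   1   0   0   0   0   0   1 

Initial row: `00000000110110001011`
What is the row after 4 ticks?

01001110011111100000

01111110010010100001
00111110000000001100
00011110111111100100
01001110011111100000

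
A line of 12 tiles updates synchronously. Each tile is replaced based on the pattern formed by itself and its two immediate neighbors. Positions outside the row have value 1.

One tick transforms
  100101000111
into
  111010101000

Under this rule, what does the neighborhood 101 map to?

At position 4 the neighborhood is 101; the next row has 1 there.

1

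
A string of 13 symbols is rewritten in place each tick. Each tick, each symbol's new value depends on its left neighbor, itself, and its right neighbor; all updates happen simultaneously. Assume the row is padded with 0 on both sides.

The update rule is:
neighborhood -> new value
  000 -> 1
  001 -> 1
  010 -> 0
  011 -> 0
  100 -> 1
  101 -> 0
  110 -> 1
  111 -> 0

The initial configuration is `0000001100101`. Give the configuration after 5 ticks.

1111011100011

1111110111000
0000010001111
1111101110001
0000100011110
1111011100011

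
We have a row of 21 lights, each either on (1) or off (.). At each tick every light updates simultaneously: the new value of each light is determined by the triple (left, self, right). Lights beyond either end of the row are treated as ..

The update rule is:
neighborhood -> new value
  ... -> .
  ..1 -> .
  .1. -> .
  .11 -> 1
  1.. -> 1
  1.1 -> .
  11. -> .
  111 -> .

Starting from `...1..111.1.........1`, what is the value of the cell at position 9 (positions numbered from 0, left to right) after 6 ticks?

.

....1.1....1.........
.......1....1........
........1....1.......
.........1....1......
..........1....1.....
...........1....1....
position 9 holds .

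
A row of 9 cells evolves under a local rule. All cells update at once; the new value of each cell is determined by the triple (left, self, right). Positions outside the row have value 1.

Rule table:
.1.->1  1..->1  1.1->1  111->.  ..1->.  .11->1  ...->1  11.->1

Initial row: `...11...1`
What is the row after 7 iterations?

11...1111

iteration 1: 11.1111.1
iteration 2: .111..111
iteration 3: 11.11.1..
iteration 4: .1111111.
iteration 5: 11.....11
iteration 6: .11111.1.
iteration 7: 11...1111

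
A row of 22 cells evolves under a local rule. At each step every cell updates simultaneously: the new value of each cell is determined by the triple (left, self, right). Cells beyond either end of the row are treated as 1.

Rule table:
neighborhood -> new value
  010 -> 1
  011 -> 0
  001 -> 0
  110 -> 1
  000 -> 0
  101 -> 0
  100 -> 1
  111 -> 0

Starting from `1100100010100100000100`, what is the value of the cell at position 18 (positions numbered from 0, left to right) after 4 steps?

0

step 1: 0110110010110110000110
step 2: 0010011010010011000010
step 3: 1011001011011001100010
step 4: 1001101001001100110010
position 18 holds 0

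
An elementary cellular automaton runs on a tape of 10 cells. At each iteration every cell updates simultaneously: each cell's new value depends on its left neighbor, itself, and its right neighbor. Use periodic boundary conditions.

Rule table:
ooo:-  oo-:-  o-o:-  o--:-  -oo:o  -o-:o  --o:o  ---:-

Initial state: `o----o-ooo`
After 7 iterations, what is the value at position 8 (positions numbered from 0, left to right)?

o

----oo-o--
---oo--o--
--oo--oo--
-oo--oo---
oo--oo----
o--oo----o
--oo----oo
position 8 holds o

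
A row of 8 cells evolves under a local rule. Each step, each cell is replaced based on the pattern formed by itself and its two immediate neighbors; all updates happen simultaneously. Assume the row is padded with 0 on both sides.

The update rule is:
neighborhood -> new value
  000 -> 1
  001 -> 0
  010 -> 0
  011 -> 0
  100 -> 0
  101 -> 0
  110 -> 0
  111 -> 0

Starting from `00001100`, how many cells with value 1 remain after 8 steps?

2

step 1: 11100001
step 2: 00001100  (repeats step 0; period 2)
step 8: 00001100
count of 1: 2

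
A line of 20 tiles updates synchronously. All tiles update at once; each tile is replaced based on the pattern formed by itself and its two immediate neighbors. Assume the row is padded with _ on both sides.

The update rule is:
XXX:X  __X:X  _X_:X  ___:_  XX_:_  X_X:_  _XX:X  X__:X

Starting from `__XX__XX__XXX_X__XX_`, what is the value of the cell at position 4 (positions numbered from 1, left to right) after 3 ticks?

X

_XX_XXX_XXXX__XXXX_X
XX__XX__XXX_XXXXX__X
X_XXX_XXXX__XXXX_XXX
position 4 holds X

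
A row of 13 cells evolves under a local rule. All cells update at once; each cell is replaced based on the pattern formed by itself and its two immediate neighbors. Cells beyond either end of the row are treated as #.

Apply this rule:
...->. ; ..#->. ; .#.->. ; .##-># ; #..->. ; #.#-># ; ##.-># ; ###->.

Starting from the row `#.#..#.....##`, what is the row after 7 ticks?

##.........#.
.#..........#
#...........#
#...........#  (fixed point — unchanged through tick 7)

#...........#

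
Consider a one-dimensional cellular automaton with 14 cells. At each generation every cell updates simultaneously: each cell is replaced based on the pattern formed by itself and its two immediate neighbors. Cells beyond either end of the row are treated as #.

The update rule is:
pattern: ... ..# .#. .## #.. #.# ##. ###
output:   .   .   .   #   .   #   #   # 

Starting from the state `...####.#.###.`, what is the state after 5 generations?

...###########

...#####.#####
...###########
...###########  (fixed point — unchanged through generation 5)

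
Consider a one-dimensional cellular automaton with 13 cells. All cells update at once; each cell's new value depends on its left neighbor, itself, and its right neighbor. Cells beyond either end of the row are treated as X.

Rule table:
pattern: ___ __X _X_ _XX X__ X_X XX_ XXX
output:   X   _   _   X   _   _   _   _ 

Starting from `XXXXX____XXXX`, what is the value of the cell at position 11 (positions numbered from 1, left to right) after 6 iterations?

X

______XX_X___
_XXXX_X____X_
_X______XX___
___XXXX_X__X_
_X_X_________
_____XXXXXXX_
position 11 holds X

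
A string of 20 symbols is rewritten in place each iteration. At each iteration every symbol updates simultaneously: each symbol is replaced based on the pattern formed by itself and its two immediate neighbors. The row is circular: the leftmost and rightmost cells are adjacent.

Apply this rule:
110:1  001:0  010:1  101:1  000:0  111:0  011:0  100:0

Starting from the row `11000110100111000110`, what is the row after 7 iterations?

01000011100001000011
11000000100001000001
01000000100001000000
01000000100001000000  (fixed point — unchanged through iteration 7)

01000000100001000000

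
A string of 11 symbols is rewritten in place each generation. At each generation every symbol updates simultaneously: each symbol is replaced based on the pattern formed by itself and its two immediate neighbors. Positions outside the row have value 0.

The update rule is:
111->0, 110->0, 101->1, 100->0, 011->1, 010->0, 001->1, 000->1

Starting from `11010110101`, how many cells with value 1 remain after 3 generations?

6

10101101010
01011010100
10110101001
count of 1: 6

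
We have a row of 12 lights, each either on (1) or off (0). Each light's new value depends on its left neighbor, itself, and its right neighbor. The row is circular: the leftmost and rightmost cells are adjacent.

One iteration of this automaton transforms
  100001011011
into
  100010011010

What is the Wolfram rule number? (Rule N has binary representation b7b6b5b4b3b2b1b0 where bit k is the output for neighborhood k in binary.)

74

position 11: 111 → 0  (bit 7 = 0)
position 0: 110 → 1  (bit 6 = 1)
position 6: 101 → 0  (bit 5 = 0)
position 1: 100 → 0  (bit 4 = 0)
position 7: 011 → 1  (bit 3 = 1)
position 5: 010 → 0  (bit 2 = 0)
position 4: 001 → 1  (bit 1 = 1)
position 2: 000 → 0  (bit 0 = 0)
bits b7..b0 = 01001010 = 74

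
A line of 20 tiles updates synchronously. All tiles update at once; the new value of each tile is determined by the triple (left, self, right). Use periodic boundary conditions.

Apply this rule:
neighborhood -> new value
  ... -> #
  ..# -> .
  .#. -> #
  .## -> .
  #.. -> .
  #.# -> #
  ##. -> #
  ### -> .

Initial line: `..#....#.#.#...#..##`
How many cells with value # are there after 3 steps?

..#.##.#####.#.#...#
..##.##....#####.#.#
...##.#.##.....#####
count of #: 10

10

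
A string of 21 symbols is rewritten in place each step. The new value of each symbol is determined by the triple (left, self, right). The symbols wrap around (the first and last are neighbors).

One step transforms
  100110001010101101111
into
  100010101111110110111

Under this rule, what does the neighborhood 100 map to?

At position 1 the neighborhood is 100; the next row has 0 there.

0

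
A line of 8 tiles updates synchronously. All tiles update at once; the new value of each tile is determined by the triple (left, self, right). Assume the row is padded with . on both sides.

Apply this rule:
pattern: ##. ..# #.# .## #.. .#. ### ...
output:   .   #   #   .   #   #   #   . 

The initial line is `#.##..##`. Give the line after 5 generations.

.##.#..#

##..##..
..##..#.
.#..####
####.##.
.##.#..#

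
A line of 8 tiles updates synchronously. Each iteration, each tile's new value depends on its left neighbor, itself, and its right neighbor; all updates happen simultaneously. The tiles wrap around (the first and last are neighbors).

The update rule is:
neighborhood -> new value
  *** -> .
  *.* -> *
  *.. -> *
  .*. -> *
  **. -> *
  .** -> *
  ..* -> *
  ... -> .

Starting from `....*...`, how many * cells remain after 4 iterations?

...***..
..**.**.
.*******
**.....*
count of *: 3

3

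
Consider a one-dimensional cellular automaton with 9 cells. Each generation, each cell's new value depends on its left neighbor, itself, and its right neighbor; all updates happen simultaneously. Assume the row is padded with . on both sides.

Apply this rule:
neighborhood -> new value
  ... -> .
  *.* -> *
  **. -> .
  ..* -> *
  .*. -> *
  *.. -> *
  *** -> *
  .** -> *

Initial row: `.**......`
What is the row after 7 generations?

****.***.

**.*.....
*.***....
****.*...
***.***..
**.***.*.
*.***.***
****.***.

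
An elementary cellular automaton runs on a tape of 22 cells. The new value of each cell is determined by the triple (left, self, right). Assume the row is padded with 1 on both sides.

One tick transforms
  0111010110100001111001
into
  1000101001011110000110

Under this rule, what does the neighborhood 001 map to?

1

At position 14 the neighborhood is 001; the next row has 1 there.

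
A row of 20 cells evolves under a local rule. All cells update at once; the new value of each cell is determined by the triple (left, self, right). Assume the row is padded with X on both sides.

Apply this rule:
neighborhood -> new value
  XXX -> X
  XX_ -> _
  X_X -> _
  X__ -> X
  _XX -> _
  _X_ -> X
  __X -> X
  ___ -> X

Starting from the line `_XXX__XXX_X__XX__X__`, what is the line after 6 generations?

__X_XX____XXXXX_XXX_

generation 1: __X_XX_X__XXX__XXXXX
generation 2: XXX____XXX_X_XX_XXXX
generation 3: XX_XXXX_X__X_____XXX
generation 4: X___XX__XXXXXXXXX_XX
generation 5: _XXX__XX_XXXXXXX___X
generation 6: __X_XX____XXXXX_XXX_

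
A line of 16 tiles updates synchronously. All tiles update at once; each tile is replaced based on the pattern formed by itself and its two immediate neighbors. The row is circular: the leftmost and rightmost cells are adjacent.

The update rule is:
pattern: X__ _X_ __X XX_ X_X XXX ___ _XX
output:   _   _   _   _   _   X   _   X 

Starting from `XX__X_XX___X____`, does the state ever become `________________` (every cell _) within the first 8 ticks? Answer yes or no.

yes

X_____X_________
________________
all cells are _ at tick 2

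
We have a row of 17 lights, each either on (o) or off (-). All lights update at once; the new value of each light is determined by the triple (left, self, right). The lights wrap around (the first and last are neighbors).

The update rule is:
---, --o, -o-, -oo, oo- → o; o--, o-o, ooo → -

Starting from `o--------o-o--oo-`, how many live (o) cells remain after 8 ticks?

9

o-oooooooo-o-ooo-
o-o------o-o-o-o-
o-o-oooooo-o-o-o-
o-o-o----o-o-o-o-
o-o-o-oooo-o-o-o-
o-o-o-o--o-o-o-o-
o-o-o-o-oo-o-o-o-
o-o-o-o-oo-o-o-o-
count of o: 9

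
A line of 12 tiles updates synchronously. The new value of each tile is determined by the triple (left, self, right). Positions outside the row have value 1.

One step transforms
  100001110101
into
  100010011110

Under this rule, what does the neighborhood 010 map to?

1

At position 9 the neighborhood is 010; the next row has 1 there.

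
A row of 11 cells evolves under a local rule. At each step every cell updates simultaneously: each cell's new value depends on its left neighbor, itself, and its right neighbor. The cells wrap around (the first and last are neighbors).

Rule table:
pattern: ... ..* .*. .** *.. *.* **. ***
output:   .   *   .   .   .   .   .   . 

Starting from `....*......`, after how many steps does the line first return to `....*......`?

11

...*.......
..*........
.*.........
*..........
..........*
.........*.
........*..
.......*...
......*....
.....*.....
....*......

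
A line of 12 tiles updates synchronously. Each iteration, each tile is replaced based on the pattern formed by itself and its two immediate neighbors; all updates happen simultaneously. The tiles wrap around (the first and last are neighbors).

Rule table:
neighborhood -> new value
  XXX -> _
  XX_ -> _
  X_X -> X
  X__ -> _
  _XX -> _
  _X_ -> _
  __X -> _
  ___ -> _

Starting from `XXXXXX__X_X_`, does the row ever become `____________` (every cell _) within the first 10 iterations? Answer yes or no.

_________X_X
__________X_
____________
all cells are _ at iteration 3

yes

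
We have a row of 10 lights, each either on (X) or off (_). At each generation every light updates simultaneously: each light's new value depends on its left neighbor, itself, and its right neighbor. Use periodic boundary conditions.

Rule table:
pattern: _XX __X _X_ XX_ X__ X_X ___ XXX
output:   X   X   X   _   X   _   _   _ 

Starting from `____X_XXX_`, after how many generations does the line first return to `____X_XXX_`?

generation 1: ___XX_X__X
generation 2: X_XX__XXXX
generation 3: __X_XXX___
generation 4: _XX_X__X__
generation 5: XX__XXXXX_
generation 6: X_XXX_____
generation 7: X_X__X___X
generation 8: __XXXXX_XX
generation 9: XXX_____X_
generation 10: X__X___XX_
generation 11: XXXXX_XX__
generation 12: X_____X_XX
generation 13: _X___XX_X_
generation 14: XXX_XX__XX
generation 15: ____X_XXX_

15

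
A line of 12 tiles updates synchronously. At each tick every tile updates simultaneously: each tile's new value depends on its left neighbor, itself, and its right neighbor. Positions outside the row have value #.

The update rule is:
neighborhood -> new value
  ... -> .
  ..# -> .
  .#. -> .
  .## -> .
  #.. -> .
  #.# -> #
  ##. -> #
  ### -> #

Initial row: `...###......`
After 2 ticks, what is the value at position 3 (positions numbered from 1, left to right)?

.

tick 1: ....##......
tick 2: .....#......
position 3 holds .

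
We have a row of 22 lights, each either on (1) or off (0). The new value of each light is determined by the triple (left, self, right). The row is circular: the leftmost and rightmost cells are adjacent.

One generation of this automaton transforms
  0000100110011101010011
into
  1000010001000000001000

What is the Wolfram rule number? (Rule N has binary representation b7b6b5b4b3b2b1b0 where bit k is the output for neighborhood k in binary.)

position 12: 111 → 0  (bit 7 = 0)
position 8: 110 → 0  (bit 6 = 0)
position 14: 101 → 0  (bit 5 = 0)
position 0: 100 → 1  (bit 4 = 1)
position 7: 011 → 0  (bit 3 = 0)
position 4: 010 → 0  (bit 2 = 0)
position 3: 001 → 0  (bit 1 = 0)
position 1: 000 → 0  (bit 0 = 0)
bits b7..b0 = 00010000 = 16

16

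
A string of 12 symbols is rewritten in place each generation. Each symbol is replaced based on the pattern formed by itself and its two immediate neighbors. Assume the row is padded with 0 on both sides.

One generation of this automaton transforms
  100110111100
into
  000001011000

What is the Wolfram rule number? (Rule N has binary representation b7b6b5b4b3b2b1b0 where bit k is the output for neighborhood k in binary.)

160

position 7: 111 → 1  (bit 7 = 1)
position 4: 110 → 0  (bit 6 = 0)
position 5: 101 → 1  (bit 5 = 1)
position 1: 100 → 0  (bit 4 = 0)
position 3: 011 → 0  (bit 3 = 0)
position 0: 010 → 0  (bit 2 = 0)
position 2: 001 → 0  (bit 1 = 0)
position 11: 000 → 0  (bit 0 = 0)
bits b7..b0 = 10100000 = 160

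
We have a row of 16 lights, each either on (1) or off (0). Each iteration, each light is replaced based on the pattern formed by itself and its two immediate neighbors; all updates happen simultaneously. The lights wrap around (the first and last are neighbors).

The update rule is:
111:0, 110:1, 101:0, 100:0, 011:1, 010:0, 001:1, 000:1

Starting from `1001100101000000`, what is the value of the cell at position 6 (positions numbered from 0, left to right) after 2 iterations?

0

iteration 1: 0011101000011111
iteration 2: 0110100011110001
position 6 holds 0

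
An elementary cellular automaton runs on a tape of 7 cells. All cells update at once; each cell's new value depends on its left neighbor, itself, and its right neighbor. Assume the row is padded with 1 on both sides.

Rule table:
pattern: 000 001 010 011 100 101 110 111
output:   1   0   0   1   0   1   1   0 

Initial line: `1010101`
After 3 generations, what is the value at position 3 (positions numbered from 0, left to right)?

generation 1: 1101011
generation 2: 0110110
generation 3: 1111111
position 3 holds 1

1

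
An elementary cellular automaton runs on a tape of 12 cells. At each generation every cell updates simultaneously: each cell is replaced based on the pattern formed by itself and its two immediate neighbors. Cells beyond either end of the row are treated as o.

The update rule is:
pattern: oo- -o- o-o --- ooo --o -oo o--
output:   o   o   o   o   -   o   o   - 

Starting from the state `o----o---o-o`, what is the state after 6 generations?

-o-ooooooooo

o-oooo-ooooo
ooo--ooo----
--o-oo-o-ooo
-ooooooooo--
oo-------o-o
-o-ooooooooo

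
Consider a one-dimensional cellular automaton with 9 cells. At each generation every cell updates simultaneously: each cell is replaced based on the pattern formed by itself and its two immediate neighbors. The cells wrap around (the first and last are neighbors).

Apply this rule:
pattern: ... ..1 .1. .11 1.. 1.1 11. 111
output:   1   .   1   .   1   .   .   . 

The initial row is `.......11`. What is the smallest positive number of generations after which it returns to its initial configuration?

18

generation 1: 111111...
generation 2: ......11.
generation 3: 11111...1
generation 4: .....11..
generation 5: 1111...11
generation 6: ....11...
generation 7: 111...111
generation 8: ...11....
generation 9: 11...1111
generation 10: ..11.....
generation 11: 1...11111
generation 12: .11......
generation 13: ...111111
generation 14: 11.......
generation 15: ..111111.
generation 16: 1.......1
generation 17: .111111..
generation 18: .......11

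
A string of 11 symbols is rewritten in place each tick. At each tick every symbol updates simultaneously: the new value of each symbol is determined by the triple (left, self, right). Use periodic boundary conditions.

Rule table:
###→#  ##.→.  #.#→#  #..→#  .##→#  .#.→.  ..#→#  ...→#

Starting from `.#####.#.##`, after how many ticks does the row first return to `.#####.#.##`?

11

#####.#.##.
####.#.##.#
###.#.##.##
##.#.##.###
#.#.##.####
.#.##.#####
#.##.#####.
.##.#####.#
##.#####.#.
#.#####.#.#
.#####.#.##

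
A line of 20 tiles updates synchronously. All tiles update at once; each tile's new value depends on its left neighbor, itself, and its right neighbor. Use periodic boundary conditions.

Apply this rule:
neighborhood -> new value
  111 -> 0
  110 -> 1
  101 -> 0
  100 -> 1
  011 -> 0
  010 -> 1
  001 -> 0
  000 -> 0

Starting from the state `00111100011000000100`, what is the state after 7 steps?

00011000000110001100

00000110001100000110
00000011000110000011
10000001100011000001
11000000110001100000
01100000011000110000
00110000001100011000
00011000000110001100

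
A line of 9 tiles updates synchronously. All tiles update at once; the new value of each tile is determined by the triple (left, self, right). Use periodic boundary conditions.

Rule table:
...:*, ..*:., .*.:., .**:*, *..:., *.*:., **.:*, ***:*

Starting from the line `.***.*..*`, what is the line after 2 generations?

.***.....
.***.****

.***.****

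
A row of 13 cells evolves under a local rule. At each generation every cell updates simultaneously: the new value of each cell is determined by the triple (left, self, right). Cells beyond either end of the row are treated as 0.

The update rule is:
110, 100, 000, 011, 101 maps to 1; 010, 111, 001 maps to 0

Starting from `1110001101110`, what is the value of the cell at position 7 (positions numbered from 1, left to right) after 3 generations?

1011101111011
0110111001111
0111101101001
position 7 holds 1

1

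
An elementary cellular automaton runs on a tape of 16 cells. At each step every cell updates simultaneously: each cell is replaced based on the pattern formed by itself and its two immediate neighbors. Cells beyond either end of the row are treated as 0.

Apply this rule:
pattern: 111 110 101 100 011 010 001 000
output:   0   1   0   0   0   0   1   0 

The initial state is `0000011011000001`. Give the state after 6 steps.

step 1: 0000101001000010
step 2: 0001000010000100
step 3: 0010000100001000
step 4: 0100001000010000
step 5: 1000010000100000
step 6: 0000100001000000

0000100001000000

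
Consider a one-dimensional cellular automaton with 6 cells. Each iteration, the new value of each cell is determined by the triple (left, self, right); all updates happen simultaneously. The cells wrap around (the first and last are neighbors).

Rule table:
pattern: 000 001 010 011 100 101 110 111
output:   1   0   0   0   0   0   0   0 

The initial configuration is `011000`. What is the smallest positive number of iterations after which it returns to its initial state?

2

iteration 1: 000011
iteration 2: 011000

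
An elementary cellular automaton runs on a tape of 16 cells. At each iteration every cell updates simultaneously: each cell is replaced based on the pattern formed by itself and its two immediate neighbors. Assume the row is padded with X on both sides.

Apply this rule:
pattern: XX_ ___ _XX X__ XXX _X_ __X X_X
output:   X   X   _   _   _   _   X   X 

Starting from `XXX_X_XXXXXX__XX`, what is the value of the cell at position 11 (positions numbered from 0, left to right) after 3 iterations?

X

__XX_X_____X_X__
_X_XX__XXXX_X__X
X_X_X_X___XX__X_
position 11 holds X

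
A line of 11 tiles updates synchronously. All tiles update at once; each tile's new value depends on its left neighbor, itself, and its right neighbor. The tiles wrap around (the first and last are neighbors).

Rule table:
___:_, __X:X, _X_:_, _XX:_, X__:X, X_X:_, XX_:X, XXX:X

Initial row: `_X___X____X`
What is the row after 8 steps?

__X____X_X_

step 1: __X_X_X__X_
step 2: _X_____XX_X
step 3: __X___X_X__
step 4: _X_X_X___X_
step 5: X_____X_X_X
step 6: XX___X_____
step 7: _XX_X_X___X
step 8: __X____X_X_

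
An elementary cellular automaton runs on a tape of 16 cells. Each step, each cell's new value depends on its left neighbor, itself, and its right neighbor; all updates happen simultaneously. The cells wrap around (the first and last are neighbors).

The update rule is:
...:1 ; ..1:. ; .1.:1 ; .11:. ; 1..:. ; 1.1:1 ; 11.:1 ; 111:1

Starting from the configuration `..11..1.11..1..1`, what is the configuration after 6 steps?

step 1: ...1..11.1..1..1
step 2: .1.1...111..1..1
step 3: 1111.1..11..1..1
step 4: 111111...1..1...
step 5: .11111.1.1..1.1.
step 6: ..11111111..111.

..11111111..111.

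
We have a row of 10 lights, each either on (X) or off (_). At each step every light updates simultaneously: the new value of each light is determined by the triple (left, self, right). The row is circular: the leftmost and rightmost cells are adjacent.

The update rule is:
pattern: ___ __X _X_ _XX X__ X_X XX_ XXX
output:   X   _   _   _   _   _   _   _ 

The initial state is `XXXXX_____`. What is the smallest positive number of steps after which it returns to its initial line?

step 1: ______XXX_
step 2: XXXXX_____

2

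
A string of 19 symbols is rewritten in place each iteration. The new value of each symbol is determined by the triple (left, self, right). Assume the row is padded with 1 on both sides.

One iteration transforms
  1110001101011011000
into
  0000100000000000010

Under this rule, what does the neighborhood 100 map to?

0

At position 3 the neighborhood is 100; the next row has 0 there.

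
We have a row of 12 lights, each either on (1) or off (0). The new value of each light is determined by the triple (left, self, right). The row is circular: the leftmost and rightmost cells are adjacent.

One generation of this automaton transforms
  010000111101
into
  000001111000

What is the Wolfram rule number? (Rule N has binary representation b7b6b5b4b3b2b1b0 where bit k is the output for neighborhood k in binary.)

138

position 7: 111 → 1  (bit 7 = 1)
position 9: 110 → 0  (bit 6 = 0)
position 0: 101 → 0  (bit 5 = 0)
position 2: 100 → 0  (bit 4 = 0)
position 6: 011 → 1  (bit 3 = 1)
position 1: 010 → 0  (bit 2 = 0)
position 5: 001 → 1  (bit 1 = 1)
position 3: 000 → 0  (bit 0 = 0)
bits b7..b0 = 10001010 = 138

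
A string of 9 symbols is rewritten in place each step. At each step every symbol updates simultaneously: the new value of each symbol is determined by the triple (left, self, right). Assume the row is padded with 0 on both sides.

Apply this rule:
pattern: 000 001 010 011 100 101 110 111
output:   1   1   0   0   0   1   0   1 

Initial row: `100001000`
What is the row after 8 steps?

100100100

step 1: 001110011
step 2: 110100100
step 3: 001001001
step 4: 110010010
step 5: 000100100
step 6: 111001001
step 7: 010010010
step 8: 100100100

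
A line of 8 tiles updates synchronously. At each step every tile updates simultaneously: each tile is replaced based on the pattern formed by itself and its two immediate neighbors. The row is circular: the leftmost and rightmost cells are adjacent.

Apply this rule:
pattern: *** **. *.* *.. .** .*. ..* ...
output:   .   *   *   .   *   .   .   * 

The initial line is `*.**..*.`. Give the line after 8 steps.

.***...*
**.*.*..
***.*...
*.**..*.  (repeats step 0; period 4)
step 8: *.**..*.

*.**..*.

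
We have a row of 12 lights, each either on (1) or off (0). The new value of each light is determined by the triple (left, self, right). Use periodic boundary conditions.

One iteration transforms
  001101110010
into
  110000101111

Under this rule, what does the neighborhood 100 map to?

1

At position 8 the neighborhood is 100; the next row has 1 there.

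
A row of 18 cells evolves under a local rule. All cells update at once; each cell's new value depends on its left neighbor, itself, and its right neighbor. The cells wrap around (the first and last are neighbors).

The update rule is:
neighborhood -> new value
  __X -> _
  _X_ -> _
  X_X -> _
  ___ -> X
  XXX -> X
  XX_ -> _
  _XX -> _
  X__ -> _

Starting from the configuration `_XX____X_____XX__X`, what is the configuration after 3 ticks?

XX__XX________XXXX

____XX___XXX______
XXX____X__X__XXXXX
XX__XX________XXXX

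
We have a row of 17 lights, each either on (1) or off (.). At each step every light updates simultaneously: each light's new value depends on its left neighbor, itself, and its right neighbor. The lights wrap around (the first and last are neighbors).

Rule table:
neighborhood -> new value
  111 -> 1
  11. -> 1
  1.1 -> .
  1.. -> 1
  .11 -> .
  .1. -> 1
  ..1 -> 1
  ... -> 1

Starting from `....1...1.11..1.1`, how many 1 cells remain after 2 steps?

111111111..1111.1
11111111111.111..
count of 1: 14

14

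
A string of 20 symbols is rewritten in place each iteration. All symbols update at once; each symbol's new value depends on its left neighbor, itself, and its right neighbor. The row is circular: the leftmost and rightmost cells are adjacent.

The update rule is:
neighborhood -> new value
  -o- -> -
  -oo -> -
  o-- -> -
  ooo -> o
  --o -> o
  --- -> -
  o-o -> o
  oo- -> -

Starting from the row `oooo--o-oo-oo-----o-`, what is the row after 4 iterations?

-oo--o-o--o------o-o
o---o-o--o------o-o-
---o-o--o------o-o-o
--o-o--o------o-o-o-

--o-o--o------o-o-o-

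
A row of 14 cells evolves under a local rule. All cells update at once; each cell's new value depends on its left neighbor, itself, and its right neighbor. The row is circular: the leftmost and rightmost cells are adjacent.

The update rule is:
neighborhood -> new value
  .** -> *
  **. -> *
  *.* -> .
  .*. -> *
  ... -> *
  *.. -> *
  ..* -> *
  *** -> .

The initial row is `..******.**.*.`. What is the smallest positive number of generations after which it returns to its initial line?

***....*.**.**
..******.**.*.

2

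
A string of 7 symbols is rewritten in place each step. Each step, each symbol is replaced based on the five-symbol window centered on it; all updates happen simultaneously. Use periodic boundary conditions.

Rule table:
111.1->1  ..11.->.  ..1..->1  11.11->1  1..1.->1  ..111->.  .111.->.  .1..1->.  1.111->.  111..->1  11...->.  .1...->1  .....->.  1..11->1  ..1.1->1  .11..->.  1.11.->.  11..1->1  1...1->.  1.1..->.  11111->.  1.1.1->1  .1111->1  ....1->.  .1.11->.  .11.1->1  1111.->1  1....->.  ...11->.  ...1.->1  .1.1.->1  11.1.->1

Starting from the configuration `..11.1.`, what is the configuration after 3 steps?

step 1: ...11.1
step 2: 1...11.
step 3: .1...11

.1...11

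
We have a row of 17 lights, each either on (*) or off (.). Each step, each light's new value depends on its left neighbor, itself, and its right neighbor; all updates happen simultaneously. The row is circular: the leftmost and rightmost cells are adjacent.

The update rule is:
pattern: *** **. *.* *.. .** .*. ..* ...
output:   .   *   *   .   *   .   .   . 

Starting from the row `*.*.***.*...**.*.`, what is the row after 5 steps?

..*.............*

step 1: .*.**.**....***.*
step 2: *.******....*.**.
step 3: .**....*.....****
step 4: ***..........*..*
step 5: ..*.............*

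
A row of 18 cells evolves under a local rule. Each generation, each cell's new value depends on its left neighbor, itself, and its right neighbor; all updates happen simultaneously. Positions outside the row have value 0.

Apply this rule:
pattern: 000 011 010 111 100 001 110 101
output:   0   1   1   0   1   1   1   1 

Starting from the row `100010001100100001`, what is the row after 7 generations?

110111011111110011
111101110000011111
100111011000110001
111101111101111011
100111000111001111
111101101101111001
100111111111001111

100111111111001111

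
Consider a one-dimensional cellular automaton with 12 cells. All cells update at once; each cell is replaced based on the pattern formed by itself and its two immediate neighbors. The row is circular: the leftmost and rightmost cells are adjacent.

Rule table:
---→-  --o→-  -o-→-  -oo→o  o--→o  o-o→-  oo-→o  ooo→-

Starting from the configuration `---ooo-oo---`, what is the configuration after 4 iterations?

o--------o-o

iteration 1: ---o-o-ooo--
iteration 2: -------o-oo-
iteration 3: ---------ooo
iteration 4: o--------o-o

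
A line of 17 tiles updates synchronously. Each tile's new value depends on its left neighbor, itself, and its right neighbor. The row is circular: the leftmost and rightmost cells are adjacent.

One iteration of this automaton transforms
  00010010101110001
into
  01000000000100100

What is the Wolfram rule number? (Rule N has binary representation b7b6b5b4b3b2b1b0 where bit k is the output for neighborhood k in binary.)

129

position 11: 111 → 1  (bit 7 = 1)
position 12: 110 → 0  (bit 6 = 0)
position 7: 101 → 0  (bit 5 = 0)
position 0: 100 → 0  (bit 4 = 0)
position 10: 011 → 0  (bit 3 = 0)
position 3: 010 → 0  (bit 2 = 0)
position 2: 001 → 0  (bit 1 = 0)
position 1: 000 → 1  (bit 0 = 1)
bits b7..b0 = 10000001 = 129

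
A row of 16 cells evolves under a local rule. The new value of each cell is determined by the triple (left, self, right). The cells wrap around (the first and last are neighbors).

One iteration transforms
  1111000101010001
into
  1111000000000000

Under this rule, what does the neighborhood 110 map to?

1

At position 3 the neighborhood is 110; the next row has 1 there.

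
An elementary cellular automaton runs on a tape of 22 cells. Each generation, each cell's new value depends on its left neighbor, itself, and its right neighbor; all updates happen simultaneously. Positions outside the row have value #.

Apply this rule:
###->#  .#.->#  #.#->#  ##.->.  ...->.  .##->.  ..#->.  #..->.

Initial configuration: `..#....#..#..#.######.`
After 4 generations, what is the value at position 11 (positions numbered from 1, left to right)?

generation 1: ..#....#..#..##.####.#
generation 2: ..#....#..#....#.##.#.
generation 3: ..#....#..#....##..###
generation 4: ..#....#..#.........##
position 11 holds #

#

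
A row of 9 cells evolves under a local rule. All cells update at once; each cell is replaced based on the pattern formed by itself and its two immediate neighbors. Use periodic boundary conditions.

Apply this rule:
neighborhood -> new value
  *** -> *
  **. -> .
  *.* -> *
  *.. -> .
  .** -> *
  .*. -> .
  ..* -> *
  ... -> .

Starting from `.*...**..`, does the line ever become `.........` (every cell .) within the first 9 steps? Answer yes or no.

no

step 1: *...**...
step 2: ...**...*
step 3: ..**...*.
step 4: .**...*..
step 5: **...*...
step 6: *...*...*
step 7: ...*...**
step 8: ..*...**.
step 9: .*...**..
step 9 is .*...**.., still not uniform .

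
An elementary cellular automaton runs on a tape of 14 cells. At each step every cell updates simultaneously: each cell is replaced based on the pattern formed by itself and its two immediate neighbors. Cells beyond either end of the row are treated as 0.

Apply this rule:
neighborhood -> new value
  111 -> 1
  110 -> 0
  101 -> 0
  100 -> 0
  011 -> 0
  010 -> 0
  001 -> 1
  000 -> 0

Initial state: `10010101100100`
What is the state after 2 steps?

01000000010000

step 1: 00100000001000
step 2: 01000000010000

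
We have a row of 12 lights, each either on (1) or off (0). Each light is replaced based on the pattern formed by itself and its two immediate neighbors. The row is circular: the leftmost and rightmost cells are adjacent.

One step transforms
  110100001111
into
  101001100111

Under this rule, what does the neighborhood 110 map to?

At position 1 the neighborhood is 110; the next row has 0 there.

0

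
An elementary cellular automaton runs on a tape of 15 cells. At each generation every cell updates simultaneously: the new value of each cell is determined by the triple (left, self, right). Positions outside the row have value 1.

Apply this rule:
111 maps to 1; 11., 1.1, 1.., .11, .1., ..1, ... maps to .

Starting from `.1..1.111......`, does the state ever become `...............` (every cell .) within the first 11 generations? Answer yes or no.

yes

.......1.......
...............
all cells are . at generation 2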